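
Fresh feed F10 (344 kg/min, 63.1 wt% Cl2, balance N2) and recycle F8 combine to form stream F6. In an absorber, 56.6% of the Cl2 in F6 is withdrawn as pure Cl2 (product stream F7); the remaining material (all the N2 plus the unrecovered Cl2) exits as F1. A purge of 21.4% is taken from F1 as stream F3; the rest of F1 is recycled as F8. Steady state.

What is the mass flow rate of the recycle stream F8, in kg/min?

N2 enters only via F10 and leaves only via the purge: 344×0.369 = 0.214×(N2 in F1), and the absorber passes all N2, so N2 in F6 = N2 in F1 = 593.16 kg/min.
Cl2 in F6: m_A = 344×0.631 + (1−0.214)·(1−0.566)·m_A, so m_A = 217.06/0.6589 = 329.45 kg/min.
F1 = (1−0.566)×329.45 + 593.16 = 736.14 kg/min.
Recycle F8 = (1−0.214)×736.14 = 578.6 kg/min.

578.6 kg/min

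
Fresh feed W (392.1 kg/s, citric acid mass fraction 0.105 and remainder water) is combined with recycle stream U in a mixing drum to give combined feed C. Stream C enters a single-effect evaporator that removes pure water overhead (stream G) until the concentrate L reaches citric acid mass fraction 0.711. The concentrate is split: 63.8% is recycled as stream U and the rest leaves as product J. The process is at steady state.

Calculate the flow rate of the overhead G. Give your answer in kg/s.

Overall citric acid balance (none leaves overhead): citric acid in fresh feed = citric acid in product, i.e. 392.1×0.105 = (1−0.638)·L·0.711.
L = 41.171/(0.711×0.362) = 159.96 kg/s.
Recycle U = 0.638×159.96 = 102.05 kg/s.
Combined feed C = 392.1 + 102.05 = 494.15 kg/s.
Overhead G = C − L = 494.15 − 159.96 = 334.19 kg/s.

334.2 kg/s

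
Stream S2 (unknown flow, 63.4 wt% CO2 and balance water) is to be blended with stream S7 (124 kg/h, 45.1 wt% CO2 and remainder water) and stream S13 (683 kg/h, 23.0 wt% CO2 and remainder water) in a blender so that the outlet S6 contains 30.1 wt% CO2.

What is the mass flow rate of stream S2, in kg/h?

Let S2 be the unknown flow. Total out = 807 + S2.
CO2 balance: 213.01 + 0.634·S2 = 0.301·(807 + S2)
(0.634 − 0.301)·S2 = 0.301×807 − 213.01 = 29.893
S2 = 29.893 / 0.333 = 89.769 kg/h

89.77 kg/h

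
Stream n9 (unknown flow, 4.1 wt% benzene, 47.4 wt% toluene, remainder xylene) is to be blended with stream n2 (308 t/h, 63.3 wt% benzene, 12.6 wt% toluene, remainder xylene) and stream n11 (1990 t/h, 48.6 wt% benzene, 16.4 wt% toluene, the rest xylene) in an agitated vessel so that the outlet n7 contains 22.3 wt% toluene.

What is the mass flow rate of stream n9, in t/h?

586.8 t/h

Let n9 be the unknown flow. Total out = 2298 + n9.
toluene balance: 365.17 + 0.474·n9 = 0.223·(2298 + n9)
(0.474 − 0.223)·n9 = 0.223×2298 − 365.17 = 147.29
n9 = 147.29 / 0.251 = 586.8 t/h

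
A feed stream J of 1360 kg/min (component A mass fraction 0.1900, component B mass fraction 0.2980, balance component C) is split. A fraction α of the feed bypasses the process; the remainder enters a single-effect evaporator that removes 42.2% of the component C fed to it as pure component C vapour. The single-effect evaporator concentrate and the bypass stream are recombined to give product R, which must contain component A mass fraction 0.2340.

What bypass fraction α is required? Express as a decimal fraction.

All 1360×0.190 = 258.4 kg/min of component A reaches R, so R = 258.4/0.234 = 1104.3 kg/min and vapour = 255.73 kg/min.
The evaporator receives (1−α)·1360 of feed at 0.512 component C and removes 0.422 of that component C:
0.422×0.512×(1−α)×1360 = 255.73
(1−α) = 255.73/293.85 = 0.8703;  α = 0.1297.

0.130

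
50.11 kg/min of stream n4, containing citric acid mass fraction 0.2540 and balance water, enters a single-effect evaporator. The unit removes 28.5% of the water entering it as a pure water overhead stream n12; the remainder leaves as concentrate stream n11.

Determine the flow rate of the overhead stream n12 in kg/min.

10.65 kg/min

water entering = 50.11×0.746 = 37.382 kg/min; overhead removed = 0.285×37.382 = 10.654 kg/min.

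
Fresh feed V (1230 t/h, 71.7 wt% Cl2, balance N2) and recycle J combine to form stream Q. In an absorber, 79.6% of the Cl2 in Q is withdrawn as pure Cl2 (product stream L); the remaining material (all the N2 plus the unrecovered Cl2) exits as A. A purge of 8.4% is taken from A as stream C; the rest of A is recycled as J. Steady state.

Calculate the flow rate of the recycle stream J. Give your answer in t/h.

3999 t/h

N2 enters only via V and leaves only via the purge: 1230×0.283 = 0.084×(N2 in A), and the absorber passes all N2, so N2 in Q = N2 in A = 4143.9 t/h.
Cl2 in Q: m_A = 1230×0.717 + (1−0.084)·(1−0.796)·m_A, so m_A = 881.91/0.8131 = 1084.6 t/h.
A = (1−0.796)×1084.6 + 4143.9 = 4365.2 t/h.
Recycle J = (1−0.084)×4365.2 = 3998.5 t/h.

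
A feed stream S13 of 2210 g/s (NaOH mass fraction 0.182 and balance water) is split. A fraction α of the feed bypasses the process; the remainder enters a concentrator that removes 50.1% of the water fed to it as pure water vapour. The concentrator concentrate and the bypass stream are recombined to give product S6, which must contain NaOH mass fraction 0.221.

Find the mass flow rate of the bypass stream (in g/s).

All 2210×0.182 = 402.22 g/s of NaOH reaches S6, so S6 = 402.22/0.221 = 1820 g/s and vapour = 390 g/s.
The evaporator receives (1−α)·2210 of feed at 0.818 water and removes 0.501 of that water:
0.501×0.818×(1−α)×2210 = 390
(1−α) = 390/905.7 = 0.4306;  α = 0.5694.
Bypass flow = 0.5694×2210 = 1258.4 g/s.

1258 g/s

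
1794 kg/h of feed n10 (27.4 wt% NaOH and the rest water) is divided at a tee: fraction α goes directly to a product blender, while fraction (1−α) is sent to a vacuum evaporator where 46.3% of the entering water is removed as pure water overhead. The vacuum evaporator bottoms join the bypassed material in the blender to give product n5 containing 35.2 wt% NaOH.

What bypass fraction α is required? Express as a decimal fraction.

All 1794×0.274 = 491.56 kg/h of NaOH reaches n5, so n5 = 491.56/0.352 = 1396.5 kg/h and vapour = 397.53 kg/h.
The evaporator receives (1−α)·1794 of feed at 0.726 water and removes 0.463 of that water:
0.463×0.726×(1−α)×1794 = 397.53
(1−α) = 397.53/603.03 = 0.6592;  α = 0.3408.

0.341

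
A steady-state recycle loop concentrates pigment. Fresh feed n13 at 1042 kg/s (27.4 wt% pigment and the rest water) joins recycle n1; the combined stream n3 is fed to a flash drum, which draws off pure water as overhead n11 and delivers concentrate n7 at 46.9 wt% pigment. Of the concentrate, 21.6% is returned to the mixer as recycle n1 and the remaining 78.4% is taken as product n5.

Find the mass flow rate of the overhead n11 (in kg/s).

Overall pigment balance (none leaves overhead): pigment in fresh feed = pigment in product, i.e. 1042×0.274 = (1−0.216)·n7·0.469.
n7 = 285.51/(0.469×0.784) = 776.48 kg/s.
Recycle n1 = 0.216×776.48 = 167.72 kg/s.
Combined feed n3 = 1042 + 167.72 = 1209.7 kg/s.
Overhead n11 = n3 − n7 = 1209.7 − 776.48 = 433.24 kg/s.

433.2 kg/s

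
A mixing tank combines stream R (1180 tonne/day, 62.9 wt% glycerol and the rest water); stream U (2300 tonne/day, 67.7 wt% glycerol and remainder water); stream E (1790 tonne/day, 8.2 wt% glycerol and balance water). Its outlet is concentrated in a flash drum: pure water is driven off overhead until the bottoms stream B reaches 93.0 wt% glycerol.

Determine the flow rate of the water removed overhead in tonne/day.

glycerol entering = 1180×0.629 + 2300×0.677 + 1790×0.082 = 2446.1 tonne/day.
All glycerol reports to B, so B = 2446.1/0.930 = 2630.2 tonne/day.
Total feed = 5270 tonne/day; overhead = 5270 − 2630.2 = 2639.8 tonne/day.

2640 tonne/day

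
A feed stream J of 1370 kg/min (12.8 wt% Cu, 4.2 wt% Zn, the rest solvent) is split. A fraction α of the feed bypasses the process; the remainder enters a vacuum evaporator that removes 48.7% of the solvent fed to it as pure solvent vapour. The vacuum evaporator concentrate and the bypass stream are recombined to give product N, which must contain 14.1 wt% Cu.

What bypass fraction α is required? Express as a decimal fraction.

0.772

All 1370×0.128 = 175.36 kg/min of Cu reaches N, so N = 175.36/0.141 = 1243.7 kg/min and vapour = 126.31 kg/min.
The evaporator receives (1−α)·1370 of feed at 0.830 solvent and removes 0.487 of that solvent:
0.487×0.830×(1−α)×1370 = 126.31
(1−α) = 126.31/553.77 = 0.2281;  α = 0.7719.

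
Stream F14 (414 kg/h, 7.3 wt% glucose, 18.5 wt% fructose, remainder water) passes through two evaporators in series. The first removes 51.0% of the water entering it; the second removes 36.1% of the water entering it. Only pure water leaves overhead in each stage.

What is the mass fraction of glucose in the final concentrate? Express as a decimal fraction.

water in feed = 414×0.742 = 307.19 kg/h.
After stage 1: water left = (1−0.510)×307.19 = 150.52; stream total = 257.33 kg/h.
After stage 2: water left = (1−0.361)×150.52 = 96.184; final concentrate = 203 kg/h.
glucose fraction = 30.222/203 = 0.149.

0.149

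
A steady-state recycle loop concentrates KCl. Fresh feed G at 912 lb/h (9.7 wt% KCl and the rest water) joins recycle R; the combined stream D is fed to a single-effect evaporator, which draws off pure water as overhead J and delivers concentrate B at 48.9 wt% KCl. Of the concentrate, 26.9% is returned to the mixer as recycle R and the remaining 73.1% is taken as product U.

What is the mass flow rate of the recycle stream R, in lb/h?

66.57 lb/h

Overall KCl balance (none leaves overhead): KCl in fresh feed = KCl in product, i.e. 912×0.097 = (1−0.269)·B·0.489.
B = 88.464/(0.489×0.731) = 247.48 lb/h.
Recycle R = 0.269×247.48 = 66.572 lb/h.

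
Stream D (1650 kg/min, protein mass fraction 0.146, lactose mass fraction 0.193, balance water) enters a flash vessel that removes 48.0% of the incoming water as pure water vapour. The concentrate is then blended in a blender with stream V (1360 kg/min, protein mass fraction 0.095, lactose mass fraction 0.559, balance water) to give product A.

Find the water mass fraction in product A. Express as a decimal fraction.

0.417

Vapour removed = 0.480×0.661×1650 = 523.51 kg/min; concentrate = 1126.5 kg/min.
water reaching the mixer = 567.14 (from concentrate) + 1360×0.346 = 1037.7 kg/min.
Product flow = 1126.5 + 1360 = 2486.5 kg/min; water fraction = 0.417.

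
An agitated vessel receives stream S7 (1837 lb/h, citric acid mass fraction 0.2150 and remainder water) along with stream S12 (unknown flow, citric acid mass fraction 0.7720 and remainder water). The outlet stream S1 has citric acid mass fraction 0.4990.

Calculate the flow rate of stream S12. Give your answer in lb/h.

1911 lb/h

Let S12 be the unknown flow. Total out = 1837 + S12.
citric acid balance: 394.95 + 0.772·S12 = 0.499·(1837 + S12)
(0.772 − 0.499)·S12 = 0.499×1837 − 394.95 = 521.71
S12 = 521.71 / 0.273 = 1911 lb/h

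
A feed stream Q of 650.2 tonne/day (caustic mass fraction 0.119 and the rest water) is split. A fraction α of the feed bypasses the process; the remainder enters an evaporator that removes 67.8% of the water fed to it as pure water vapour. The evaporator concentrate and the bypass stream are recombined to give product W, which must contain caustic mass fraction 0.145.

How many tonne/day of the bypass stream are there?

All 650.2×0.119 = 77.374 tonne/day of caustic reaches W, so W = 77.374/0.145 = 533.61 tonne/day and vapour = 116.59 tonne/day.
The evaporator receives (1−α)·650.2 of feed at 0.881 water and removes 0.678 of that water:
0.678×0.881×(1−α)×650.2 = 116.59
(1−α) = 116.59/388.38 = 0.3002;  α = 0.6998.
Bypass flow = 0.6998×650.2 = 455.01 tonne/day.

455 tonne/day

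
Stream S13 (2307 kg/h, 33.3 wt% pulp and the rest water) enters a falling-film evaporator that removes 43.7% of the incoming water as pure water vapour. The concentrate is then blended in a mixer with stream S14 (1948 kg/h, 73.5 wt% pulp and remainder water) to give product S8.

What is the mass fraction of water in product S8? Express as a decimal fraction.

Vapour removed = 0.437×0.667×2307 = 672.44 kg/h; concentrate = 1634.6 kg/h.
water reaching the mixer = 866.33 (from concentrate) + 1948×0.265 = 1382.5 kg/h.
Product flow = 1634.6 + 1948 = 3582.6 kg/h; water fraction = 0.3859.

0.3859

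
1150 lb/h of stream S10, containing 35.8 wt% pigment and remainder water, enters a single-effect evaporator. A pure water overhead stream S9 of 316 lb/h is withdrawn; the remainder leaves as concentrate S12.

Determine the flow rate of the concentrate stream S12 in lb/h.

Concentrate = 1150 − 316 = 834 lb/h.

834 lb/h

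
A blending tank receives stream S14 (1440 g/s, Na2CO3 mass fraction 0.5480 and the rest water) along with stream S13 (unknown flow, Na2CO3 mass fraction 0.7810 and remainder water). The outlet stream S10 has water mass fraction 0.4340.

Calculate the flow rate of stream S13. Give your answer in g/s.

120.6 g/s

Let S13 be the unknown flow. Total out = 1440 + S13.
water balance: 650.88 + 0.219·S13 = 0.434·(1440 + S13)
(0.219 − 0.434)·S13 = 0.434×1440 − 650.88 = -25.92
S13 = -25.92 / -0.215 = 120.56 g/s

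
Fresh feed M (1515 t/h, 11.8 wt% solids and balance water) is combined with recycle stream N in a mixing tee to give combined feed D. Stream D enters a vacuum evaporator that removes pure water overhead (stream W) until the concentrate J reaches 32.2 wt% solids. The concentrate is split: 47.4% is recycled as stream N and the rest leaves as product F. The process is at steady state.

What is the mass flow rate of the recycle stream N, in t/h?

500.3 t/h

Overall solids balance (none leaves overhead): solids in fresh feed = solids in product, i.e. 1515×0.118 = (1−0.474)·J·0.322.
J = 178.77/(0.322×0.526) = 1055.5 t/h.
Recycle N = 0.474×1055.5 = 500.3 t/h.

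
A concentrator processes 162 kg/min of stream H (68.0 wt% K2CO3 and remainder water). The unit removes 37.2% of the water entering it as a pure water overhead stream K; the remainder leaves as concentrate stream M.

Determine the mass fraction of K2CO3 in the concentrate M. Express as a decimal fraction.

0.772

K2CO3 is not removed: 162×0.680 = 110.16 kg/min of K2CO3 enters M.
water entering = 162×0.320 = 51.84 kg/min; overhead removed = 0.372×51.84 = 19.284 kg/min.
Concentrate = 162 − 19.284 = 142.72 kg/min.
Mass fraction = 110.16/142.72 = 0.772.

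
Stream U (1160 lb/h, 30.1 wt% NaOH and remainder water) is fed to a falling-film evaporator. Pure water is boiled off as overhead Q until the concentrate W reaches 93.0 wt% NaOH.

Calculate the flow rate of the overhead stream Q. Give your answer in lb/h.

784.6 lb/h

NaOH is conserved: 1160×0.301 = 349.16 lb/h all reports to the concentrate.
Concentrate = 349.16/(target fraction) = 375.44 lb/h.
Overhead = 1160 − 375.44 = 784.56 lb/h.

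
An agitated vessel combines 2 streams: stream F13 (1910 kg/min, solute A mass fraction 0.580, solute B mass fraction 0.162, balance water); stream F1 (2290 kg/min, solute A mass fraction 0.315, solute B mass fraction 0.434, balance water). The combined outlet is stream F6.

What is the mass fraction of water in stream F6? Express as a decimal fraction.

Total flow out = 1910 + 2290 = 4200 kg/min.
water in = 1910×0.258 + 2290×0.251 = 1067.6 kg/min.
water mass fraction in F6 = 1067.6/4200 = 0.254.

0.254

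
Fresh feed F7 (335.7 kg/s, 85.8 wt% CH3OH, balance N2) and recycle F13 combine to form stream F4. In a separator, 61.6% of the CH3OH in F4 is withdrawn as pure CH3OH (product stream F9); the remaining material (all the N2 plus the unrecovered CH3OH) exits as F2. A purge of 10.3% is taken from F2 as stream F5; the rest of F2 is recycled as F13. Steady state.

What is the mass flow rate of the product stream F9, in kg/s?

270.7 kg/s

CH3OH in F4: m_A = 335.7×0.858 + (1−0.103)·(1−0.616)·m_A, so m_A = 288.03/0.6556 = 439.37 kg/s.
Product F9 = 0.616×439.37 = 270.65 kg/s.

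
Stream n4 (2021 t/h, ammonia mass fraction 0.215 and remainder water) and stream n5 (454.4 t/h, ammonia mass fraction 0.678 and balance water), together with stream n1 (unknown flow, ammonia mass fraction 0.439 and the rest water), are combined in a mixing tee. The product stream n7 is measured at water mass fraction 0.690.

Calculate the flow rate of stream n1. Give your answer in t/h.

192.1 t/h

Let n1 be the unknown flow. Total out = 2475.4 + n1.
water balance: 1732.8 + 0.561·n1 = 0.690·(2475.4 + n1)
(0.561 − 0.690)·n1 = 0.690×2475.4 − 1732.8 = -24.776
n1 = -24.776 / -0.129 = 192.06 t/h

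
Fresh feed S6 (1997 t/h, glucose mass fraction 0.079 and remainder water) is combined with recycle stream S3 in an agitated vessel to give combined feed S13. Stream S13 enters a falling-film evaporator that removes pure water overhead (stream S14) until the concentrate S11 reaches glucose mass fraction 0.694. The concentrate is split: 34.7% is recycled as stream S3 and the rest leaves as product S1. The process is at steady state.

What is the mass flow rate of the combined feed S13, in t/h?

2118 t/h

Overall glucose balance (none leaves overhead): glucose in fresh feed = glucose in product, i.e. 1997×0.079 = (1−0.347)·S11·0.694.
S11 = 157.76/(0.694×0.653) = 348.12 t/h.
Recycle S3 = 0.347×348.12 = 120.8 t/h.
Combined feed S13 = 1997 + 120.8 = 2117.8 t/h.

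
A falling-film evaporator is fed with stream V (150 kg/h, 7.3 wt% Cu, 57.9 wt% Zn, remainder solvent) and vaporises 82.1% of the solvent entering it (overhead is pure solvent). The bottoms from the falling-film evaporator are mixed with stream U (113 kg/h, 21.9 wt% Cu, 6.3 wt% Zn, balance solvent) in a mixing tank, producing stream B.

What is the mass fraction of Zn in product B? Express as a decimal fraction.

Vapour removed = 0.821×0.348×150 = 42.856 kg/h; concentrate = 107.14 kg/h.
Zn reaching the mixer = 86.85 (from concentrate) + 113×0.063 = 93.969 kg/h.
Product flow = 107.14 + 113 = 220.14 kg/h; Zn fraction = 0.427.

0.427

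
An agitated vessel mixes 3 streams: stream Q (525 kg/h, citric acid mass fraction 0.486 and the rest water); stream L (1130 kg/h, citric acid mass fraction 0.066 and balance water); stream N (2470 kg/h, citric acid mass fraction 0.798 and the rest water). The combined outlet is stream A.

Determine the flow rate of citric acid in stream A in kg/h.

citric acid out = citric acid in = 525×0.486 + 1130×0.066 + 2470×0.798 = 2300.8 kg/h.

2301 kg/h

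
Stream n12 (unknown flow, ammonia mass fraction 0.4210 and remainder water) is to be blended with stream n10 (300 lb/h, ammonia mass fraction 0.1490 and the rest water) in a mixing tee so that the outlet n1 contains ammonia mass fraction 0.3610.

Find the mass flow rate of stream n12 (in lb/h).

1060 lb/h

Let n12 be the unknown flow. Total out = 300 + n12.
ammonia balance: 44.7 + 0.421·n12 = 0.361·(300 + n12)
(0.421 − 0.361)·n12 = 0.361×300 − 44.7 = 63.6
n12 = 63.6 / 0.060 = 1060 lb/h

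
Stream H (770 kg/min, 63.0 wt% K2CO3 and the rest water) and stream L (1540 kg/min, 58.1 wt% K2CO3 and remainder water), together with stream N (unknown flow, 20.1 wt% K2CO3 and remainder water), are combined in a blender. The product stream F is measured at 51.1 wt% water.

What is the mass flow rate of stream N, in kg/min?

868.9 kg/min

Let N be the unknown flow. Total out = 2310 + N.
water balance: 930.16 + 0.799·N = 0.511·(2310 + N)
(0.799 − 0.511)·N = 0.511×2310 − 930.16 = 250.25
N = 250.25 / 0.288 = 868.92 kg/min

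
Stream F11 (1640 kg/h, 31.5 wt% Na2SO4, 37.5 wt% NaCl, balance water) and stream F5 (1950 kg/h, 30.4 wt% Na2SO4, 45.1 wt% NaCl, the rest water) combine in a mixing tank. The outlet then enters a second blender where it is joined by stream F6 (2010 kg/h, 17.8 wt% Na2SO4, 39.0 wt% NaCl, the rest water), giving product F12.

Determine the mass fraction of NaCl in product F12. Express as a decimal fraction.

Overall, product flow = 5600 kg/h.
NaCl in = 1640×0.375 + 1950×0.451 + 2010×0.390 = 2278.3 kg/h.
NaCl fraction in F12 = 0.407.

0.407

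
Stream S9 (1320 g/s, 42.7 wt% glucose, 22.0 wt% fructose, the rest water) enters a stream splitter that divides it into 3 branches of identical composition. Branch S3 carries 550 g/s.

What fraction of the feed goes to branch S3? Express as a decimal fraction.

Fraction to S3 = 550/1320 = 0.4167.

0.417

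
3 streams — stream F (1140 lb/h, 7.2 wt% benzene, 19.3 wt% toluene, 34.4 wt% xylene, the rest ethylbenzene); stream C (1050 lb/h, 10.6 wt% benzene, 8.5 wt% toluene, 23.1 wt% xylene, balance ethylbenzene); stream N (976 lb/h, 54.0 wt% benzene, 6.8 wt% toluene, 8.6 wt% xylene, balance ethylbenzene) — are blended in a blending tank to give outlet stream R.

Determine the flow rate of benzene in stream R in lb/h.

benzene out = benzene in = 1140×0.072 + 1050×0.106 + 976×0.540 = 720.42 lb/h.

720.4 lb/h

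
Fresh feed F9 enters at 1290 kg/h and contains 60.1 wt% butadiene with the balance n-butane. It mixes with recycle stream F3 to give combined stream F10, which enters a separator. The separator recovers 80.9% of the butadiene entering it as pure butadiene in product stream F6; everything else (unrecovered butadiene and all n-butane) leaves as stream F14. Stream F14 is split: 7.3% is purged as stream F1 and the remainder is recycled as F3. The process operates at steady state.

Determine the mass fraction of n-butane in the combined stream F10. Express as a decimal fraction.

n-butane enters only via F9 and leaves only via the purge: 1290×0.399 = 0.073×(n-butane in F14), and the separator passes all n-butane, so n-butane in F10 = n-butane in F14 = 7050.8 kg/h.
butadiene in F10: m_A = 1290×0.601 + (1−0.073)·(1−0.809)·m_A, so m_A = 775.29/0.8229 = 942.09 kg/h.
F10 = 942.09 + 7050.8 = 7992.9 kg/h.
n-butane fraction in F10 = 7050.8/7992.9 = 0.8821.

0.8821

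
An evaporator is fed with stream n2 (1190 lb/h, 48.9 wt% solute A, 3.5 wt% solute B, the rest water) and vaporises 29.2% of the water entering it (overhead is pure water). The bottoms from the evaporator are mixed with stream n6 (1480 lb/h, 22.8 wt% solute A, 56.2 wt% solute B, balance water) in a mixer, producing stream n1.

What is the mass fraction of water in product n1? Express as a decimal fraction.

Vapour removed = 0.292×0.476×1190 = 165.4 lb/h; concentrate = 1024.6 lb/h.
water reaching the mixer = 401.04 (from concentrate) + 1480×0.210 = 711.84 lb/h.
Product flow = 1024.6 + 1480 = 2504.6 lb/h; water fraction = 0.284.

0.284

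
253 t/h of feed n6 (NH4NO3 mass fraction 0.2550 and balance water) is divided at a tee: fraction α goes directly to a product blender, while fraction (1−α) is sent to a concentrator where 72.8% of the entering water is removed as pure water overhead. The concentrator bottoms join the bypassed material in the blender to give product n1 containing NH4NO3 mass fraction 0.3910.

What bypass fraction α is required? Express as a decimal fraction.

0.359

All 253×0.255 = 64.515 t/h of NH4NO3 reaches n1, so n1 = 64.515/0.391 = 165 t/h and vapour = 88 t/h.
The evaporator receives (1−α)·253 of feed at 0.745 water and removes 0.728 of that water:
0.728×0.745×(1−α)×253 = 88
(1−α) = 88/137.22 = 0.6413;  α = 0.3587.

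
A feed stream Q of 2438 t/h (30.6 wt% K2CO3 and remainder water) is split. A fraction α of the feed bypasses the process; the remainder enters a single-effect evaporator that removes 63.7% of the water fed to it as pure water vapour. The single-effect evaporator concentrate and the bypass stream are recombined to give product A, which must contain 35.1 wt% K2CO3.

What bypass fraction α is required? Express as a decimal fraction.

All 2438×0.306 = 746.03 t/h of K2CO3 reaches A, so A = 746.03/0.351 = 2125.4 t/h and vapour = 312.56 t/h.
The evaporator receives (1−α)·2438 of feed at 0.694 water and removes 0.637 of that water:
0.637×0.694×(1−α)×2438 = 312.56
(1−α) = 312.56/1077.8 = 0.2900;  α = 0.7100.

0.710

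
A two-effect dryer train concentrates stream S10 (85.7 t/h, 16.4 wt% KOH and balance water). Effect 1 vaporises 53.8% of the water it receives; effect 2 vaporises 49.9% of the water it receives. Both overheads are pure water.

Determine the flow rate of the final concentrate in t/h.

30.64 t/h

water in feed = 85.7×0.836 = 71.645 t/h.
After stage 1: water left = (1−0.538)×71.645 = 33.1; stream total = 47.155 t/h.
After stage 2: water left = (1−0.499)×33.1 = 16.583; final concentrate = 30.638 t/h.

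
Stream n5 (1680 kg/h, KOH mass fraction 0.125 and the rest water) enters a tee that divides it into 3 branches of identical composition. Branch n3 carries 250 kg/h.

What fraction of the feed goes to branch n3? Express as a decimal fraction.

0.149

Fraction to n3 = 250/1680 = 0.1488.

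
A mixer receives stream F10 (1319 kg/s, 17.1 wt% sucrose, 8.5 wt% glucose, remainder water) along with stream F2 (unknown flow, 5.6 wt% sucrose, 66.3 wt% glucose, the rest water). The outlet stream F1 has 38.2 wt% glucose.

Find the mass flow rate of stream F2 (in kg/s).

1394 kg/s

Let F2 be the unknown flow. Total out = 1319 + F2.
glucose balance: 112.12 + 0.663·F2 = 0.382·(1319 + F2)
(0.663 − 0.382)·F2 = 0.382×1319 − 112.12 = 391.74
F2 = 391.74 / 0.281 = 1394.1 kg/s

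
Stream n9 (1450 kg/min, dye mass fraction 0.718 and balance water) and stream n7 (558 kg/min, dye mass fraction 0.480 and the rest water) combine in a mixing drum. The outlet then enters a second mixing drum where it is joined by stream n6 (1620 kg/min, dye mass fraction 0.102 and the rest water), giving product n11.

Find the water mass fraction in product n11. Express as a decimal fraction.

Overall, product flow = 3628 kg/min.
water in = 1450×0.282 + 558×0.520 + 1620×0.898 = 2153.8 kg/min.
water fraction in n11 = 0.594.

0.594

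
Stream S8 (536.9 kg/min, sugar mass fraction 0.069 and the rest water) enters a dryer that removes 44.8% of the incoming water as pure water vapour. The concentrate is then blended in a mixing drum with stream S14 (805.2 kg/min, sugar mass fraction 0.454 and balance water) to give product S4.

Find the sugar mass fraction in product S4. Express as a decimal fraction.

Vapour removed = 0.448×0.931×536.9 = 223.93 kg/min; concentrate = 312.97 kg/min.
sugar reaching the mixer = 37.046 (from concentrate) + 805.2×0.454 = 402.61 kg/min.
Product flow = 312.97 + 805.2 = 1118.2 kg/min; sugar fraction = 0.360.

0.360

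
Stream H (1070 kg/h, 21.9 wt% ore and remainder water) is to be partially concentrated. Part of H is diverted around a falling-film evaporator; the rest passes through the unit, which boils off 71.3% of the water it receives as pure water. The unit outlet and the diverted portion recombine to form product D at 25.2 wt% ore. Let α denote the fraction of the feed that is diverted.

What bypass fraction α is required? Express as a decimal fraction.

0.765

All 1070×0.219 = 234.33 kg/h of ore reaches D, so D = 234.33/0.252 = 929.88 kg/h and vapour = 140.12 kg/h.
The evaporator receives (1−α)·1070 of feed at 0.781 water and removes 0.713 of that water:
0.713×0.781×(1−α)×1070 = 140.12
(1−α) = 140.12/595.83 = 0.2352;  α = 0.7648.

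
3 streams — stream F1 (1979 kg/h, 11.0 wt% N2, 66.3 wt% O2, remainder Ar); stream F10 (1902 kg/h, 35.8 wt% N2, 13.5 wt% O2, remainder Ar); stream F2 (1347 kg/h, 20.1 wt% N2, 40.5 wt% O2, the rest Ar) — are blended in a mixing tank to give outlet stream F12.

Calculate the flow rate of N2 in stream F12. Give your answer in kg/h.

N2 out = N2 in = 1979×0.110 + 1902×0.358 + 1347×0.201 = 1169.4 kg/h.

1169 kg/h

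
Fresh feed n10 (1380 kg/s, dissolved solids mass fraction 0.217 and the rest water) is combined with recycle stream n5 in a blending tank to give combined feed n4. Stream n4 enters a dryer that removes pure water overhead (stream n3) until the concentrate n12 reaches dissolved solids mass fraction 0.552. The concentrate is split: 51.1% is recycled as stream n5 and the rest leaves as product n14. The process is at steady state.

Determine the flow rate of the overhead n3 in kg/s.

837.5 kg/s

Overall dissolved solids balance (none leaves overhead): dissolved solids in fresh feed = dissolved solids in product, i.e. 1380×0.217 = (1−0.511)·n12·0.552.
n12 = 299.46/(0.552×0.489) = 1109.4 kg/s.
Recycle n5 = 0.511×1109.4 = 566.91 kg/s.
Combined feed n4 = 1380 + 566.91 = 1946.9 kg/s.
Overhead n3 = n4 − n12 = 1946.9 − 1109.4 = 837.5 kg/s.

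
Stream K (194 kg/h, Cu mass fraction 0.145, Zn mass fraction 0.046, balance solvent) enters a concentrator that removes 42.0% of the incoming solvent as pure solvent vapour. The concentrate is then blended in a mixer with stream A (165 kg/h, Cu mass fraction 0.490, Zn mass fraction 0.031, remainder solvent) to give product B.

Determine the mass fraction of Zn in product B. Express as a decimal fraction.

0.048

Vapour removed = 0.420×0.809×194 = 65.917 kg/h; concentrate = 128.08 kg/h.
Zn reaching the mixer = 8.924 (from concentrate) + 165×0.031 = 14.039 kg/h.
Product flow = 128.08 + 165 = 293.08 kg/h; Zn fraction = 0.048.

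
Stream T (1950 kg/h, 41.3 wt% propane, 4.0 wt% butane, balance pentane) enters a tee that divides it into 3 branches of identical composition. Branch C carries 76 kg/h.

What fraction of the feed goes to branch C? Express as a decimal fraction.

Fraction to C = 76/1950 = 0.0390.

0.039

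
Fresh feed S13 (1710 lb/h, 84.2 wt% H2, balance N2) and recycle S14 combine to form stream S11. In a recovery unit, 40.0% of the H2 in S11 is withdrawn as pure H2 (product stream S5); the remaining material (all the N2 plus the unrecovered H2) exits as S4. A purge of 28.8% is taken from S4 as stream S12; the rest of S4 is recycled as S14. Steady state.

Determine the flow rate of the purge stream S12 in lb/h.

704.5 lb/h

N2 enters only via S13 and leaves only via the purge: 1710×0.158 = 0.288×(N2 in S4), and the recovery unit passes all N2, so N2 in S11 = N2 in S4 = 938.13 lb/h.
H2 in S11: m_A = 1710×0.842 + (1−0.288)·(1−0.400)·m_A, so m_A = 1439.8/0.5728 = 2513.7 lb/h.
S4 = (1−0.400)×2513.7 + 938.13 = 2446.3 lb/h.
Purge S12 = 0.288×2446.3 = 704.54 lb/h.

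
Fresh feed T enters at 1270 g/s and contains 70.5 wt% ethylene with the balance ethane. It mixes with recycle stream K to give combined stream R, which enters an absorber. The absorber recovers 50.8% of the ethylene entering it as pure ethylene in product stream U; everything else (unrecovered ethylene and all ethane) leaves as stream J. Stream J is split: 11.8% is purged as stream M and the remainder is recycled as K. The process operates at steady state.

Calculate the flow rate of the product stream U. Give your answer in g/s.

ethylene in R: m_A = 1270×0.705 + (1−0.118)·(1−0.508)·m_A, so m_A = 895.35/0.5661 = 1581.7 g/s.
Product U = 0.508×1581.7 = 803.52 g/s.

803.5 g/s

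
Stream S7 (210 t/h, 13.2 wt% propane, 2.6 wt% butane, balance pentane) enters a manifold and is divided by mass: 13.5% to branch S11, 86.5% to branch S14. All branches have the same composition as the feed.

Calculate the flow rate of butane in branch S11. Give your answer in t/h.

0.7371 t/h

Branch S11 total = 0.135×210 = 28.35 t/h.
butane in S11 = 0.026×28.35 = 0.7371 t/h.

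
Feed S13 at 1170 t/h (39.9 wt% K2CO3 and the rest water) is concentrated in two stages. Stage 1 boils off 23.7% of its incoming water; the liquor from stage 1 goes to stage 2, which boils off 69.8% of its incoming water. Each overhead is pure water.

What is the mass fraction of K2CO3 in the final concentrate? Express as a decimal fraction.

water in feed = 1170×0.601 = 703.17 t/h.
After stage 1: water left = (1−0.237)×703.17 = 536.52; stream total = 1003.3 t/h.
After stage 2: water left = (1−0.698)×536.52 = 162.03; final concentrate = 628.86 t/h.
K2CO3 fraction = 466.83/628.86 = 0.742.

0.742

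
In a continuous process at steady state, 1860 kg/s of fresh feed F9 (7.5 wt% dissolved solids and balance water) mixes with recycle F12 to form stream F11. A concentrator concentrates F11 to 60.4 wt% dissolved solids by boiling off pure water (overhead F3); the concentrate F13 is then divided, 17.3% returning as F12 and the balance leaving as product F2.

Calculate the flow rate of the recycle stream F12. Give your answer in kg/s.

48.31 kg/s

Overall dissolved solids balance (none leaves overhead): dissolved solids in fresh feed = dissolved solids in product, i.e. 1860×0.075 = (1−0.173)·F13·0.604.
F13 = 139.5/(0.604×0.827) = 279.27 kg/s.
Recycle F12 = 0.173×279.27 = 48.315 kg/s.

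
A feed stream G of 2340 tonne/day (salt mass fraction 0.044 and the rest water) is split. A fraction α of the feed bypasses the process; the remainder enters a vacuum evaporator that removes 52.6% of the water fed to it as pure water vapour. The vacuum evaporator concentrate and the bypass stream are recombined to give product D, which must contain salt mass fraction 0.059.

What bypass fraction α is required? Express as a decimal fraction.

All 2340×0.044 = 102.96 tonne/day of salt reaches D, so D = 102.96/0.059 = 1745.1 tonne/day and vapour = 594.92 tonne/day.
The evaporator receives (1−α)·2340 of feed at 0.956 water and removes 0.526 of that water:
0.526×0.956×(1−α)×2340 = 594.92
(1−α) = 594.92/1176.7 = 0.5056;  α = 0.4944.

0.494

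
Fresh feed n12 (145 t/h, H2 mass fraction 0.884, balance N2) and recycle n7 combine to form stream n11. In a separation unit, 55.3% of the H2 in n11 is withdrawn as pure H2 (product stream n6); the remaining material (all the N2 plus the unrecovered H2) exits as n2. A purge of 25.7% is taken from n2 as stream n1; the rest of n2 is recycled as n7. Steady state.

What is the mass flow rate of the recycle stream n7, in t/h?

112.4 t/h

N2 enters only via n12 and leaves only via the purge: 145×0.116 = 0.257×(N2 in n2), and the separation unit passes all N2, so N2 in n11 = N2 in n2 = 65.447 t/h.
H2 in n11: m_A = 145×0.884 + (1−0.257)·(1−0.553)·m_A, so m_A = 128.18/0.6679 = 191.92 t/h.
n2 = (1−0.553)×191.92 + 65.447 = 151.24 t/h.
Recycle n7 = (1−0.257)×151.24 = 112.37 t/h.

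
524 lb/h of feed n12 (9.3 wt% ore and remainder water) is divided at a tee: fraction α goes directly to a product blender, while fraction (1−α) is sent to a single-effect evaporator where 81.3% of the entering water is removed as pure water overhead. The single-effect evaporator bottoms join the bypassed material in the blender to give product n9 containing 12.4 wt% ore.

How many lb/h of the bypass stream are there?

All 524×0.093 = 48.732 lb/h of ore reaches n9, so n9 = 48.732/0.124 = 393 lb/h and vapour = 131 lb/h.
The evaporator receives (1−α)·524 of feed at 0.907 water and removes 0.813 of that water:
0.813×0.907×(1−α)×524 = 131
(1−α) = 131/386.39 = 0.3390;  α = 0.6610.
Bypass flow = 0.6610×524 = 346.35 lb/h.

346.3 lb/h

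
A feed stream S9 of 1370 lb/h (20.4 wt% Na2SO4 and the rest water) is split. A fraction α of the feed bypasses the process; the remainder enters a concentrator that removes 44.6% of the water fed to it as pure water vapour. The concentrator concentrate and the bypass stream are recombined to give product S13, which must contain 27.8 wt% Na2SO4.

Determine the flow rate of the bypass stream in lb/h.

All 1370×0.204 = 279.48 lb/h of Na2SO4 reaches S13, so S13 = 279.48/0.278 = 1005.3 lb/h and vapour = 364.68 lb/h.
The evaporator receives (1−α)·1370 of feed at 0.796 water and removes 0.446 of that water:
0.446×0.796×(1−α)×1370 = 364.68
(1−α) = 364.68/486.37 = 0.7498;  α = 0.2502.
Bypass flow = 0.2502×1370 = 342.79 lb/h.

342.8 lb/h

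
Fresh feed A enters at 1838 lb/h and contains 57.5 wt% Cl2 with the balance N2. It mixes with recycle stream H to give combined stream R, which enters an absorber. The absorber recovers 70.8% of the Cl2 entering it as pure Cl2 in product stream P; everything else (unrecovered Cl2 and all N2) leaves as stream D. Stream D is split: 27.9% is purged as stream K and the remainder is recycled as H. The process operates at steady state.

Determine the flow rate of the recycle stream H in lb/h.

N2 enters only via A and leaves only via the purge: 1838×0.425 = 0.279×(N2 in D), and the absorber passes all N2, so N2 in R = N2 in D = 2799.8 lb/h.
Cl2 in R: m_A = 1838×0.575 + (1−0.279)·(1−0.708)·m_A, so m_A = 1056.8/0.7895 = 1338.7 lb/h.
D = (1−0.708)×1338.7 + 2799.8 = 3190.7 lb/h.
Recycle H = (1−0.279)×3190.7 = 2300.5 lb/h.

2301 lb/h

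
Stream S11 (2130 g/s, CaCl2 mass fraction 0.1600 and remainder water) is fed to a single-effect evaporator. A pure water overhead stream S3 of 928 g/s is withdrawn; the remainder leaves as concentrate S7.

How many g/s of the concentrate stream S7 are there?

Concentrate = 2130 − 928 = 1202 g/s.

1202 g/s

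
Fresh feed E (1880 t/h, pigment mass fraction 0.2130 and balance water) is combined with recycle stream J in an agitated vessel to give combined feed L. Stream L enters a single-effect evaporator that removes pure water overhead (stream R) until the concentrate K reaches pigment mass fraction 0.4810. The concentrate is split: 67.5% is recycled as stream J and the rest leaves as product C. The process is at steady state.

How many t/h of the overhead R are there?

Overall pigment balance (none leaves overhead): pigment in fresh feed = pigment in product, i.e. 1880×0.213 = (1−0.675)·K·0.481.
K = 400.44/(0.481×0.325) = 2561.6 t/h.
Recycle J = 0.675×2561.6 = 1729.1 t/h.
Combined feed L = 1880 + 1729.1 = 3609.1 t/h.
Overhead R = L − K = 3609.1 − 2561.6 = 1047.5 t/h.

1047 t/h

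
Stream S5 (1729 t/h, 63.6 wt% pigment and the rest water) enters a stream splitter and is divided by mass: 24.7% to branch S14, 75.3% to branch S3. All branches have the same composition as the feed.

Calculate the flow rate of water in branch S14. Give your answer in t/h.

155.5 t/h

Branch S14 total = 0.247×1729 = 427.06 t/h.
water in S14 = 0.364×427.06 = 155.45 t/h.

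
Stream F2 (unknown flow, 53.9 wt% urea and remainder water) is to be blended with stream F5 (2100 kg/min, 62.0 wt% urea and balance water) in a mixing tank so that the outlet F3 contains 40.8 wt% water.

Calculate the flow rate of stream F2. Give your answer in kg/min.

Let F2 be the unknown flow. Total out = 2100 + F2.
water balance: 798 + 0.461·F2 = 0.408·(2100 + F2)
(0.461 − 0.408)·F2 = 0.408×2100 − 798 = 58.8
F2 = 58.8 / 0.053 = 1109.4 kg/min

1109 kg/min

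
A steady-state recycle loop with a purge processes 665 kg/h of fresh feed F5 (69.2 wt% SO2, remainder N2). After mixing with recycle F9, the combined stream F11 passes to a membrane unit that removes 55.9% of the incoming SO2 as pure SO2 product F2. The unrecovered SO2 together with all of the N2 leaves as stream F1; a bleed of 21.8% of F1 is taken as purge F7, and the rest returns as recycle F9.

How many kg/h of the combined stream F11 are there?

N2 enters only via F5 and leaves only via the purge: 665×0.308 = 0.218×(N2 in F1), and the membrane unit passes all N2, so N2 in F11 = N2 in F1 = 939.54 kg/h.
SO2 in F11: m_A = 665×0.692 + (1−0.218)·(1−0.559)·m_A, so m_A = 460.18/0.6551 = 702.42 kg/h.
F11 = 702.42 + 939.54 = 1642 kg/h.

1642 kg/h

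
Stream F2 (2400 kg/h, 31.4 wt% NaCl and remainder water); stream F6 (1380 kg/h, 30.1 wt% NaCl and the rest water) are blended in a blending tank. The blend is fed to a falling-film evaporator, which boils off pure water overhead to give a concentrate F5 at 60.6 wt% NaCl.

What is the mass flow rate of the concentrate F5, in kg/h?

NaCl entering = 2400×0.314 + 1380×0.301 = 1169 kg/h.
All NaCl reports to F5, so F5 = 1169/0.606 = 1929 kg/h.

1929 kg/h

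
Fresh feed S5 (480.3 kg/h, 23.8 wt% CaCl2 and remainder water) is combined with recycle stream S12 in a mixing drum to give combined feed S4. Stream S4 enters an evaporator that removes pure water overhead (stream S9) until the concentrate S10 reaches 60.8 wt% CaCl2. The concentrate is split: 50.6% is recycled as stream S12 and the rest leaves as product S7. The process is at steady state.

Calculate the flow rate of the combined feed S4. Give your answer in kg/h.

Overall CaCl2 balance (none leaves overhead): CaCl2 in fresh feed = CaCl2 in product, i.e. 480.3×0.238 = (1−0.506)·S10·0.608.
S10 = 114.31/(0.608×0.494) = 380.59 kg/h.
Recycle S12 = 0.506×380.59 = 192.58 kg/h.
Combined feed S4 = 480.3 + 192.58 = 672.88 kg/h.

672.9 kg/h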